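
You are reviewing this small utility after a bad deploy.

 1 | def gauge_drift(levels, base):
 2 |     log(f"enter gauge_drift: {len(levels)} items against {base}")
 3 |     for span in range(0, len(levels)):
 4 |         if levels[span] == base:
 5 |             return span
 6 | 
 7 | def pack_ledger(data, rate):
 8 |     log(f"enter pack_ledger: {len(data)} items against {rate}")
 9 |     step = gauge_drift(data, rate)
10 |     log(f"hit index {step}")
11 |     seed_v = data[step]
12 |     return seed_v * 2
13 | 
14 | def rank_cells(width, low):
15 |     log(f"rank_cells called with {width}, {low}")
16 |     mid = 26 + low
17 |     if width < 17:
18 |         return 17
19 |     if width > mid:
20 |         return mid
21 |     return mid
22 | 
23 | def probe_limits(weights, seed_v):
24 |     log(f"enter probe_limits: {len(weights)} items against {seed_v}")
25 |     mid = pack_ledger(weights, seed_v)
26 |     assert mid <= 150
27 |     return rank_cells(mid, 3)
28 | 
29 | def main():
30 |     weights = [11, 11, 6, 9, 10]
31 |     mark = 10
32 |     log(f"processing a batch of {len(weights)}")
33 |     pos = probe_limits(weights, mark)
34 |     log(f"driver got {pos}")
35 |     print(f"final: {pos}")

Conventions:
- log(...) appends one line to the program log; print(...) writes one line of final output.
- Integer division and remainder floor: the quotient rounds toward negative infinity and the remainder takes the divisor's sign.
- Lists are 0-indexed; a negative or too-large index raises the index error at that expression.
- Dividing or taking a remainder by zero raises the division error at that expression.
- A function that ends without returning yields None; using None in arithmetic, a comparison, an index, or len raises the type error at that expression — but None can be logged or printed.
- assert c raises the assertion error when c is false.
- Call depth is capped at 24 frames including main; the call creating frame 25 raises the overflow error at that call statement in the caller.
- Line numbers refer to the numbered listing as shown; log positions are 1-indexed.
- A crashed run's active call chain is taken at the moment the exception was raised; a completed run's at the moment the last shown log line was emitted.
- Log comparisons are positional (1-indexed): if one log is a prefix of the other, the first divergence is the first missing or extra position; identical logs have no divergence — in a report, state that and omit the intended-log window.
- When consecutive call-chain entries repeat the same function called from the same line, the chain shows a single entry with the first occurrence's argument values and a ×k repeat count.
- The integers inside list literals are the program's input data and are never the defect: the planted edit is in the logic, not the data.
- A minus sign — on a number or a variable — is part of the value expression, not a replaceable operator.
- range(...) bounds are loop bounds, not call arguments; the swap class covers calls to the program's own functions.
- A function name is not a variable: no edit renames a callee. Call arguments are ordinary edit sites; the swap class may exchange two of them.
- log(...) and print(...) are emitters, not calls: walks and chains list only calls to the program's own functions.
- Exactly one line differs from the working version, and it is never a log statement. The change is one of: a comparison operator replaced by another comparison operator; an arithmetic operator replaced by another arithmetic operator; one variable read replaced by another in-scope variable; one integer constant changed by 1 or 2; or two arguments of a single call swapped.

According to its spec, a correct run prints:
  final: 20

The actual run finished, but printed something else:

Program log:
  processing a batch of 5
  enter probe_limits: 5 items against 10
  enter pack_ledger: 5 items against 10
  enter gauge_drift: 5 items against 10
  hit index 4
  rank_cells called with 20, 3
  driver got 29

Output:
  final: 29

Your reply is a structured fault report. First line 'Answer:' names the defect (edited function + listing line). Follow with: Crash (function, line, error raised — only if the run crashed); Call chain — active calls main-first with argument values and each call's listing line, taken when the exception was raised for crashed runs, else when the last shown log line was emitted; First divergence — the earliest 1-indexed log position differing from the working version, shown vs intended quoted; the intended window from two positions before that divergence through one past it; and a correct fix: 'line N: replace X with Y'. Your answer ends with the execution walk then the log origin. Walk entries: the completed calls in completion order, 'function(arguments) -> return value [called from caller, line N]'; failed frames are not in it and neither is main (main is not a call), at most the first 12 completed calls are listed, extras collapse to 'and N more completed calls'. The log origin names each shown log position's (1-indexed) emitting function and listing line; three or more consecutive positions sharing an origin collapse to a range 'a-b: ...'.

Answer: the defect is in rank_cells at line 21.
The tell: Log line 7 is where behavior first shows: 'driver got 29' appears instead of 'driver got 20'.
Call chain: main.
First divergence: position 7; shown 'driver got 29' vs intended 'driver got 20'.
Intended log window:
  5: hit index 4
  6: rank_cells called with 20, 3
  7: driver got 20
Execution walk:
  gauge_drift([11, 11, 6, 9, 10], 10) -> 4  [called from pack_ledger, line 9]
  pack_ledger([11, 11, 6, 9, 10], 10) -> 20  [called from probe_limits, line 25]
  rank_cells(20, 3) -> 29  [called from probe_limits, line 27]
  probe_limits([11, 11, 6, 9, 10], 10) -> 29  [called from main, line 33]
Log origins:
  1: emitted by main (line 32)
  2: emitted by probe_limits (line 24)
  3: emitted by pack_ledger (line 8)
  4: emitted by gauge_drift (line 2)
  5: emitted by pack_ledger (line 10)
  6: emitted by rank_cells (line 15)
  7: emitted by main (line 34)
A correct fix: line 21: replace `mid` with `width`.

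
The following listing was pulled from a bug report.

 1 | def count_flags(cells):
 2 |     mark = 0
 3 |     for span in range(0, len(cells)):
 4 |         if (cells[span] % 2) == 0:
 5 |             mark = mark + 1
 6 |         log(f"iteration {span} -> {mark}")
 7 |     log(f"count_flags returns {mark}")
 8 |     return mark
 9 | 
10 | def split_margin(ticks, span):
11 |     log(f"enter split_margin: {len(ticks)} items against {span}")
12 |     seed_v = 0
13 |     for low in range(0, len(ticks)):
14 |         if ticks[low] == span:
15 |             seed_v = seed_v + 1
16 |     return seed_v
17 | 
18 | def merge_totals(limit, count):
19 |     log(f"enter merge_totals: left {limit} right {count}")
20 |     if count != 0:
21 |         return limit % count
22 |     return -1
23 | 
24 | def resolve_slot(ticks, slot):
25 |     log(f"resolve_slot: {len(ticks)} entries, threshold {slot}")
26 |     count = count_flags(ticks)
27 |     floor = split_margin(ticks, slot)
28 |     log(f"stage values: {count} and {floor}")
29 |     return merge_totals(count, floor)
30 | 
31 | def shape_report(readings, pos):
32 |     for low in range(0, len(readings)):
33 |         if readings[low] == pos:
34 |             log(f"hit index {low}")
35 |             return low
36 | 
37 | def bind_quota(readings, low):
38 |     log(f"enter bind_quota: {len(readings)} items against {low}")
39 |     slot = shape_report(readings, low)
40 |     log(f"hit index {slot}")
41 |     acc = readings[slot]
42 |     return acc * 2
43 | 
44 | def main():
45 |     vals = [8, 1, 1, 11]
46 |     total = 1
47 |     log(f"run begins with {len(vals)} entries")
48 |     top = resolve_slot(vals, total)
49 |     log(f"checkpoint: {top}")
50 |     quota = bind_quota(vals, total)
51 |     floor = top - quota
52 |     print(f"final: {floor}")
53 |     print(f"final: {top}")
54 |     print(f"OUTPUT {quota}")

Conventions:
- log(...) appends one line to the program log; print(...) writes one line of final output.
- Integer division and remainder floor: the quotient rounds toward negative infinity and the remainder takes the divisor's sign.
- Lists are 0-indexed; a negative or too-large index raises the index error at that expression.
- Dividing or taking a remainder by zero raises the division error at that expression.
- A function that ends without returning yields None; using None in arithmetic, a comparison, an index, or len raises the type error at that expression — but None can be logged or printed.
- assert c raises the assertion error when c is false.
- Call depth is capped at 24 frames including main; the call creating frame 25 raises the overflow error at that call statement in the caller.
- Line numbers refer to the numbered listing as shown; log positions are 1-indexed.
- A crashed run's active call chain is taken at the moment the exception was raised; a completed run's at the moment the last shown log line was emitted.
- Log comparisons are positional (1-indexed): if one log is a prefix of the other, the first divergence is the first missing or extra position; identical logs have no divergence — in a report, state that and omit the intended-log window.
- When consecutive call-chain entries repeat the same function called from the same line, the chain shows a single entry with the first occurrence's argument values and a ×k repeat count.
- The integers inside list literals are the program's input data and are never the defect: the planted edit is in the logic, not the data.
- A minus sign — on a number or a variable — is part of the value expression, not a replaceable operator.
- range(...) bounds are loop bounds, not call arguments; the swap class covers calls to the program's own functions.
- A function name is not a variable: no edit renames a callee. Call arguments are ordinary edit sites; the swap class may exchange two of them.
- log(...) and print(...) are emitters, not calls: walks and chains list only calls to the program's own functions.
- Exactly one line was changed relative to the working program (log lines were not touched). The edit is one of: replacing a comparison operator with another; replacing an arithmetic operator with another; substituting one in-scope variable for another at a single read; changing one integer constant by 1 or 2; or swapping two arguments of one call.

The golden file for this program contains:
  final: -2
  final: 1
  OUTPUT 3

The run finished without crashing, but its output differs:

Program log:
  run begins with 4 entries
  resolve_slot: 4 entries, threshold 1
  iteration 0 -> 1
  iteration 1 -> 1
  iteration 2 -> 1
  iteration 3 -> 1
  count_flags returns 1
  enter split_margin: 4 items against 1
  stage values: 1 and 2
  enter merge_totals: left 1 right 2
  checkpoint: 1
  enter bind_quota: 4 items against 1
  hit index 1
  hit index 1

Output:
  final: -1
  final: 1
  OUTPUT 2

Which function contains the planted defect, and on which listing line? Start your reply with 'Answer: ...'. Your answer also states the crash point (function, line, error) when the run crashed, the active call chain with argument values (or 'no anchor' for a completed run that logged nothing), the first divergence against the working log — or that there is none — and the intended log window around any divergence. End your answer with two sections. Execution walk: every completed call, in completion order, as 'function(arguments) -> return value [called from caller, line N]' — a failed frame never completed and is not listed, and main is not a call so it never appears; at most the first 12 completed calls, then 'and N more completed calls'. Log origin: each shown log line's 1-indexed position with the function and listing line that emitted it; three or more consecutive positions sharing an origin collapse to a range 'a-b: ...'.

Answer: the defect is in bind_quota at line 42.
Core observation: Every logged value matches the working version; the printed result is what differs.
Call chain: main -> bind_quota([8, 1, 1, 11], 1) (called at line 50).
First divergence: there is none — every log position agrees.
Execution walk:
  count_flags([8, 1, 1, 11]) -> 1  [called from resolve_slot, line 26]
  split_margin([8, 1, 1, 11], 1) -> 2  [called from resolve_slot, line 27]
  merge_totals(1, 2) -> 1  [called from resolve_slot, line 29]
  resolve_slot([8, 1, 1, 11], 1) -> 1  [called from main, line 48]
  shape_report([8, 1, 1, 11], 1) -> 1  [called from bind_quota, line 39]
  bind_quota([8, 1, 1, 11], 1) -> 2  [called from main, line 50]
Log origins:
  1: from main, line 47
  2: from resolve_slot, line 25
  3-6: from count_flags, line 6
  7: from count_flags, line 7
  8: from split_margin, line 11
  9: from resolve_slot, line 28
  10: from merge_totals, line 19
  11: from main, line 49
  12: from bind_quota, line 38
  13: from shape_report, line 34
  14: from bind_quota, line 40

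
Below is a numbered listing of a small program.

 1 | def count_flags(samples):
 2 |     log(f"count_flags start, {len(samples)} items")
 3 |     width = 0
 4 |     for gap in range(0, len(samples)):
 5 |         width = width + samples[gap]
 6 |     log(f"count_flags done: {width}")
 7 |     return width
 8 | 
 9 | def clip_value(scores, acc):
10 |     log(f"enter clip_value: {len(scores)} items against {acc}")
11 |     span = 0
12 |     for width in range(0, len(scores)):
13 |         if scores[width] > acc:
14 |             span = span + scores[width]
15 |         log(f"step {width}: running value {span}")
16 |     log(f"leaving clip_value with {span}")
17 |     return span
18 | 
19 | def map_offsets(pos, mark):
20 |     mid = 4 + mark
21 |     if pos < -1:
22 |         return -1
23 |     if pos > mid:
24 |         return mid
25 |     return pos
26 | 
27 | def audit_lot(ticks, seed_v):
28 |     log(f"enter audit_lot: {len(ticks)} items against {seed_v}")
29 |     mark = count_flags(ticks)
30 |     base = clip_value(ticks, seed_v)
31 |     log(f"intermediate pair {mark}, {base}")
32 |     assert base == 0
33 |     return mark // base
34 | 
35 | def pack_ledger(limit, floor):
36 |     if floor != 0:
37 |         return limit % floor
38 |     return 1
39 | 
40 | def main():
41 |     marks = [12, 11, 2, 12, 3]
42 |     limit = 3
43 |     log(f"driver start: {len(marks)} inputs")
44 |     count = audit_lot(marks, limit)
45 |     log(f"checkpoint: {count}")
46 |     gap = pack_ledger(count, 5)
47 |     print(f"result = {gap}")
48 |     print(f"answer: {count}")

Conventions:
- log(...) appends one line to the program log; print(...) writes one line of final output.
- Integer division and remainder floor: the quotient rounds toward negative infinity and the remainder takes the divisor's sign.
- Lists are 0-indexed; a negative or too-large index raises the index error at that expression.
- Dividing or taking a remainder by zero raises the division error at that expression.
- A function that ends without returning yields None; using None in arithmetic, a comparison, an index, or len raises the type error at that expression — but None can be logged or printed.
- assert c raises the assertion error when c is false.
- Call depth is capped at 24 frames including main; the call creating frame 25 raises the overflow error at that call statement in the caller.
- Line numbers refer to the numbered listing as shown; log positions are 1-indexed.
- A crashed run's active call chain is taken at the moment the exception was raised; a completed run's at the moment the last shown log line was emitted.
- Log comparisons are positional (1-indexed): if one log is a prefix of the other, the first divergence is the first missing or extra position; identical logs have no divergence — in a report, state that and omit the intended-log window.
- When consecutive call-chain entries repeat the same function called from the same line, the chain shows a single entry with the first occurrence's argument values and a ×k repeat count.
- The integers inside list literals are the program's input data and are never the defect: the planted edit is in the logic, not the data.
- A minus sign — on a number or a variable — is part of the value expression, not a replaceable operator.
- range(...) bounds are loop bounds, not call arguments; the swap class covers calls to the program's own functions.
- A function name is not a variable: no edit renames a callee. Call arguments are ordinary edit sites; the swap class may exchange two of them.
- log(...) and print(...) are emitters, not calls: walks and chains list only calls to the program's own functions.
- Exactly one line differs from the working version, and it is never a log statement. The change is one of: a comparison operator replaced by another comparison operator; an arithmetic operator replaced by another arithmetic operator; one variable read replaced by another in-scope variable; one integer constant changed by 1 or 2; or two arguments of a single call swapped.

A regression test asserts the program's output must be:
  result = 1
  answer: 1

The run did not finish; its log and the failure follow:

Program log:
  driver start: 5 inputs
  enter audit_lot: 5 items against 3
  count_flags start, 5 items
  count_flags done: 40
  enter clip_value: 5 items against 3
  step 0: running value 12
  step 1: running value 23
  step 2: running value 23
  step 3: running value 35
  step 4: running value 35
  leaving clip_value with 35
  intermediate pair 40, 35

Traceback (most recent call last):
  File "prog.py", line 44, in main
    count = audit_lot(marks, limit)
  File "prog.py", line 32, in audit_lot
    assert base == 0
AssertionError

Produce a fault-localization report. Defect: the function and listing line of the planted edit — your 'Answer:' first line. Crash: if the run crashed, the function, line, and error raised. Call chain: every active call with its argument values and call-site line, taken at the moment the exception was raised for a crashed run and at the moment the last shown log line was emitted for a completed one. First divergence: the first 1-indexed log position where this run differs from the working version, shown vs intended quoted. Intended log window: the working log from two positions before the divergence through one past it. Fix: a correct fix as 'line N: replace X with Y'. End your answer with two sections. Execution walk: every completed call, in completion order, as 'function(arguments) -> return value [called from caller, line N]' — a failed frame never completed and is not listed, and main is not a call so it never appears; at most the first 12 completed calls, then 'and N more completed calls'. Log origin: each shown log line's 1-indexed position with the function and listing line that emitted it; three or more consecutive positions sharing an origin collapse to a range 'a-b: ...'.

Answer: the defect is in audit_lot at line 32.
Key observation: Only 12 log lines were emitted before the run died; the intended continuation was 'checkpoint: 1'.
Crash: audit_lot, line 32, AssertionError.
Call chain: main -> audit_lot([12, 11, 2, 12, 3], 3) (called at line 44).
First divergence: position 13 — the faulty run's log ends after 12 lines; the working version continues with 'checkpoint: 1'.
Intended log window:
  11: leaving clip_value with 35
  12: intermediate pair 40, 35
  13: checkpoint: 1
Execution walk:
  count_flags([12, 11, 2, 12, 3]) -> 40  [called from audit_lot, line 29]
  clip_value([12, 11, 2, 12, 3], 3) -> 35  [called from audit_lot, line 30]
Origin of each log line:
  1: logged in main at line 43
  2: logged in audit_lot at line 28
  3: logged in count_flags at line 2
  4: logged in count_flags at line 6
  5: logged in clip_value at line 10
  6-10: logged in clip_value at line 15
  11: logged in clip_value at line 16
  12: logged in audit_lot at line 31
A correct fix: line 32: replace `==` with `>`.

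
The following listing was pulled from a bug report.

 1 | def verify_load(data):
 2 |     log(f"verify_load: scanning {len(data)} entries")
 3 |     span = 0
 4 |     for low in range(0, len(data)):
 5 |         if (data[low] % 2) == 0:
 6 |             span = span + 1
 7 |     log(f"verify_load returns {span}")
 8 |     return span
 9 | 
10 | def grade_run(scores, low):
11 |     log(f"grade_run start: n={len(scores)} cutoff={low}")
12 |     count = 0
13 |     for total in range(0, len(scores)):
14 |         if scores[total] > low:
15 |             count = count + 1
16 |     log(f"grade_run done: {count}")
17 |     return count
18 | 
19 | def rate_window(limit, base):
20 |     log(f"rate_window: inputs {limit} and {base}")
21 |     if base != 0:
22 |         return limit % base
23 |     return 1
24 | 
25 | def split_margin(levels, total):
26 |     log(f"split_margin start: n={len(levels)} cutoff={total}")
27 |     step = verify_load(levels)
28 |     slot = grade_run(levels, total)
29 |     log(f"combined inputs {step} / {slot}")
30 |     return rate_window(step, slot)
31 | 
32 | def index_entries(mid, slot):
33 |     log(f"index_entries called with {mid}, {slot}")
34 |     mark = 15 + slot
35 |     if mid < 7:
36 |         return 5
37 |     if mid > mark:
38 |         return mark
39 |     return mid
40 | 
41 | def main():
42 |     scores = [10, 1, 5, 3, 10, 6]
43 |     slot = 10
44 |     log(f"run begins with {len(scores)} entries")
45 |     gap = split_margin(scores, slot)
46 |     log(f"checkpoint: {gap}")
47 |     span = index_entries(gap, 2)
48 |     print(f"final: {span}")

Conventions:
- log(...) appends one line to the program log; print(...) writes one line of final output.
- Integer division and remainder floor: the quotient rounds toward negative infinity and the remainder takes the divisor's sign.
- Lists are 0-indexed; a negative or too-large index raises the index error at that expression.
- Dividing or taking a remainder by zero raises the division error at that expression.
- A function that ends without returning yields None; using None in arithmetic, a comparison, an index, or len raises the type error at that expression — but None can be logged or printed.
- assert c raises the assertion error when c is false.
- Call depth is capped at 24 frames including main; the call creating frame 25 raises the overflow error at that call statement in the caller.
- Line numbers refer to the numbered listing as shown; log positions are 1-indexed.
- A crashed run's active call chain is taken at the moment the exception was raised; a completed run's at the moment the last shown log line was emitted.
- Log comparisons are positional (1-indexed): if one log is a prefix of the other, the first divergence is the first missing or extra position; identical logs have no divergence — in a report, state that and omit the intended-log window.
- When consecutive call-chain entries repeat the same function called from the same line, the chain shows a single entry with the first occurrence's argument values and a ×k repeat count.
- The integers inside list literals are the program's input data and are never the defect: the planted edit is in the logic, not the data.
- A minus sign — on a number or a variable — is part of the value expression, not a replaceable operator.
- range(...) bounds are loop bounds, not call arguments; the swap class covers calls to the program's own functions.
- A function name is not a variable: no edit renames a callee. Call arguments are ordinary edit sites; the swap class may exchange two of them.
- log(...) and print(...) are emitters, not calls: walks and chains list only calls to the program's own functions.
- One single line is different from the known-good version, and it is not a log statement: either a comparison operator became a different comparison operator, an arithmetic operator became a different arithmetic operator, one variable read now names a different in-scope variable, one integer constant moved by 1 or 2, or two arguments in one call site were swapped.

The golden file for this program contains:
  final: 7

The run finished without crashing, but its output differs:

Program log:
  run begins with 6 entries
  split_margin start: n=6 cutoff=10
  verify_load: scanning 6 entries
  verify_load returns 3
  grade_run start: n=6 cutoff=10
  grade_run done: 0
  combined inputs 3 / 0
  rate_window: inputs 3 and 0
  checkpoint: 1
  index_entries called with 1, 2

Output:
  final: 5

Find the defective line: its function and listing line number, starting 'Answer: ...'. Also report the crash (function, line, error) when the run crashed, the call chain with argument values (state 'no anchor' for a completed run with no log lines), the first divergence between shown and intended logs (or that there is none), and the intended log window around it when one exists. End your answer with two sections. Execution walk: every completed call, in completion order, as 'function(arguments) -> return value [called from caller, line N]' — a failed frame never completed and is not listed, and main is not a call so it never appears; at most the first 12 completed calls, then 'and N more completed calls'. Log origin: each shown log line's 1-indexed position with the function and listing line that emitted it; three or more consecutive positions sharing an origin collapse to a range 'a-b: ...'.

Answer: the defect is in index_entries at line 36.
The tell: The two runs log identically and part ways only at the printed values.
Call chain: main -> index_entries(1, 2) (called at line 47).
First divergence: none; the two logs match at every position.
Execution walk:
  verify_load([10, 1, 5, 3, 10, 6]) -> 3  [called from split_margin, line 27]
  grade_run([10, 1, 5, 3, 10, 6], 10) -> 0  [called from split_margin, line 28]
  rate_window(3, 0) -> 1  [called from split_margin, line 30]
  split_margin([10, 1, 5, 3, 10, 6], 10) -> 1  [called from main, line 45]
  index_entries(1, 2) -> 5  [called from main, line 47]
Log origin:
  1: logged in main at line 44
  2: logged in split_margin at line 26
  3: logged in verify_load at line 2
  4: logged in verify_load at line 7
  5: logged in grade_run at line 11
  6: logged in grade_run at line 16
  7: logged in split_margin at line 29
  8: logged in rate_window at line 20
  9: logged in main at line 46
  10: logged in index_entries at line 33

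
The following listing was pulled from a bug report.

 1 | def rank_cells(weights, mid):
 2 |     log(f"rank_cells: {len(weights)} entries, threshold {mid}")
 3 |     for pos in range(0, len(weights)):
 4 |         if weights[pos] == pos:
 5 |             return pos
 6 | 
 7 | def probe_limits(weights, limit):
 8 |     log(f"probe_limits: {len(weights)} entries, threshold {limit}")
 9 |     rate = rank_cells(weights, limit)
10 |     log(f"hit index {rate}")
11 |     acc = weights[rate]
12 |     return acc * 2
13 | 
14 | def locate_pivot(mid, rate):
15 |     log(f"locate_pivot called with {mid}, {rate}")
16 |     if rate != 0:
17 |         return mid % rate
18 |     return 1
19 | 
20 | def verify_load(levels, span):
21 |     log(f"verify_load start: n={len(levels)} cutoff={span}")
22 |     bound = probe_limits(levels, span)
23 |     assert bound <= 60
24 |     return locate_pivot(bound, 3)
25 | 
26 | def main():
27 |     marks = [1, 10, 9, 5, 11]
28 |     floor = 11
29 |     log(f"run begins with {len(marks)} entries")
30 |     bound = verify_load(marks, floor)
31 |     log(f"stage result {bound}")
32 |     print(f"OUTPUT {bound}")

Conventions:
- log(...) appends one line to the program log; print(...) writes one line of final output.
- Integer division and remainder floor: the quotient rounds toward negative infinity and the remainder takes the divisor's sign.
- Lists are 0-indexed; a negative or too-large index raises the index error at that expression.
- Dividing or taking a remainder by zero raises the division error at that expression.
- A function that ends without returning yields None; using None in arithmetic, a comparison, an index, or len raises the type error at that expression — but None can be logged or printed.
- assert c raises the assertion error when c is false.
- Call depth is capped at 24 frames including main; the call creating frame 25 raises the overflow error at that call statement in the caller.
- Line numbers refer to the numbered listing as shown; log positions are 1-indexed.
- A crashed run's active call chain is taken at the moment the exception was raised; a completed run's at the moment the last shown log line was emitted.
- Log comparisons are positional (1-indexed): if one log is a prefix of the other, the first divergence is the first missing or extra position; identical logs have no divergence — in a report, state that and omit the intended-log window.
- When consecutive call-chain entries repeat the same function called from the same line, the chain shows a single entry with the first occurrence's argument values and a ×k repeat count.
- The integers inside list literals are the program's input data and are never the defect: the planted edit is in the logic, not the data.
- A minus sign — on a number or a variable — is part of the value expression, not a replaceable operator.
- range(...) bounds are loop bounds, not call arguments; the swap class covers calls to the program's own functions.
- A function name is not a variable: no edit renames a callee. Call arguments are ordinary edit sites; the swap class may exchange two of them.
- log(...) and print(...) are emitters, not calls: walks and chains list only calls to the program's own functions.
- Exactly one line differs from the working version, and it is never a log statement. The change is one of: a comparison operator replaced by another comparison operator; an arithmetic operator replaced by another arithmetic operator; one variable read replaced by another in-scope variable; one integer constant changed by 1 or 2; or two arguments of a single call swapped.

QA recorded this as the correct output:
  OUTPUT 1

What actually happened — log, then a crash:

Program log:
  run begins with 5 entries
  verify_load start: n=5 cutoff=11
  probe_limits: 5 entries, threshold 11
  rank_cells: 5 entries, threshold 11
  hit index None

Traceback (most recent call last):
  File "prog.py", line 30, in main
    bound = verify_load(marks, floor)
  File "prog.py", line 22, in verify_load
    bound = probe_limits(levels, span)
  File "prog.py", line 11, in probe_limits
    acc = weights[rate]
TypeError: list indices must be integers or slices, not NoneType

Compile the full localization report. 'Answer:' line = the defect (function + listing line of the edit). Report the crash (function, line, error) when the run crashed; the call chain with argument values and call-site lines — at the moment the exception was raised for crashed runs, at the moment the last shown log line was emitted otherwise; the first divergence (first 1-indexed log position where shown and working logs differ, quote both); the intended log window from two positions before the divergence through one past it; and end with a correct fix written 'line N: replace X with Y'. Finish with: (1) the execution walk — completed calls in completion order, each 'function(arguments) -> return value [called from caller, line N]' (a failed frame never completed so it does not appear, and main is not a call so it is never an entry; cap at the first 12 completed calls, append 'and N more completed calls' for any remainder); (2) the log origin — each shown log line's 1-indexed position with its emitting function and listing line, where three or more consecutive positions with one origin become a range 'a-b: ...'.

Answer: the defect is in rank_cells at line 4.
The tell: Everything matches until log position 5, which reads 'hit index None' in place of 'hit index 4'.
Crash: probe_limits, line 11, TypeError.
Call chain: main -> verify_load([1, 10, 9, 5, 11], 11) (called at line 30) -> probe_limits([1, 10, 9, 5, 11], 11) (called at line 22).
First divergence: position 5; shown 'hit index None' vs intended 'hit index 4'.
Intended log window:
  3: probe_limits: 5 entries, threshold 11
  4: rank_cells: 5 entries, threshold 11
  5: hit index 4
  6: locate_pivot called with 22, 3
Execution walk:
  rank_cells([1, 10, 9, 5, 11], 11) -> None  [called from probe_limits, line 9]
Origin of each log line:
  1: from main, line 29
  2: from verify_load, line 21
  3: from probe_limits, line 8
  4: from rank_cells, line 2
  5: from probe_limits, line 10
A correct fix: line 4: replace `weights[pos] == pos` with `weights[pos] == mid`.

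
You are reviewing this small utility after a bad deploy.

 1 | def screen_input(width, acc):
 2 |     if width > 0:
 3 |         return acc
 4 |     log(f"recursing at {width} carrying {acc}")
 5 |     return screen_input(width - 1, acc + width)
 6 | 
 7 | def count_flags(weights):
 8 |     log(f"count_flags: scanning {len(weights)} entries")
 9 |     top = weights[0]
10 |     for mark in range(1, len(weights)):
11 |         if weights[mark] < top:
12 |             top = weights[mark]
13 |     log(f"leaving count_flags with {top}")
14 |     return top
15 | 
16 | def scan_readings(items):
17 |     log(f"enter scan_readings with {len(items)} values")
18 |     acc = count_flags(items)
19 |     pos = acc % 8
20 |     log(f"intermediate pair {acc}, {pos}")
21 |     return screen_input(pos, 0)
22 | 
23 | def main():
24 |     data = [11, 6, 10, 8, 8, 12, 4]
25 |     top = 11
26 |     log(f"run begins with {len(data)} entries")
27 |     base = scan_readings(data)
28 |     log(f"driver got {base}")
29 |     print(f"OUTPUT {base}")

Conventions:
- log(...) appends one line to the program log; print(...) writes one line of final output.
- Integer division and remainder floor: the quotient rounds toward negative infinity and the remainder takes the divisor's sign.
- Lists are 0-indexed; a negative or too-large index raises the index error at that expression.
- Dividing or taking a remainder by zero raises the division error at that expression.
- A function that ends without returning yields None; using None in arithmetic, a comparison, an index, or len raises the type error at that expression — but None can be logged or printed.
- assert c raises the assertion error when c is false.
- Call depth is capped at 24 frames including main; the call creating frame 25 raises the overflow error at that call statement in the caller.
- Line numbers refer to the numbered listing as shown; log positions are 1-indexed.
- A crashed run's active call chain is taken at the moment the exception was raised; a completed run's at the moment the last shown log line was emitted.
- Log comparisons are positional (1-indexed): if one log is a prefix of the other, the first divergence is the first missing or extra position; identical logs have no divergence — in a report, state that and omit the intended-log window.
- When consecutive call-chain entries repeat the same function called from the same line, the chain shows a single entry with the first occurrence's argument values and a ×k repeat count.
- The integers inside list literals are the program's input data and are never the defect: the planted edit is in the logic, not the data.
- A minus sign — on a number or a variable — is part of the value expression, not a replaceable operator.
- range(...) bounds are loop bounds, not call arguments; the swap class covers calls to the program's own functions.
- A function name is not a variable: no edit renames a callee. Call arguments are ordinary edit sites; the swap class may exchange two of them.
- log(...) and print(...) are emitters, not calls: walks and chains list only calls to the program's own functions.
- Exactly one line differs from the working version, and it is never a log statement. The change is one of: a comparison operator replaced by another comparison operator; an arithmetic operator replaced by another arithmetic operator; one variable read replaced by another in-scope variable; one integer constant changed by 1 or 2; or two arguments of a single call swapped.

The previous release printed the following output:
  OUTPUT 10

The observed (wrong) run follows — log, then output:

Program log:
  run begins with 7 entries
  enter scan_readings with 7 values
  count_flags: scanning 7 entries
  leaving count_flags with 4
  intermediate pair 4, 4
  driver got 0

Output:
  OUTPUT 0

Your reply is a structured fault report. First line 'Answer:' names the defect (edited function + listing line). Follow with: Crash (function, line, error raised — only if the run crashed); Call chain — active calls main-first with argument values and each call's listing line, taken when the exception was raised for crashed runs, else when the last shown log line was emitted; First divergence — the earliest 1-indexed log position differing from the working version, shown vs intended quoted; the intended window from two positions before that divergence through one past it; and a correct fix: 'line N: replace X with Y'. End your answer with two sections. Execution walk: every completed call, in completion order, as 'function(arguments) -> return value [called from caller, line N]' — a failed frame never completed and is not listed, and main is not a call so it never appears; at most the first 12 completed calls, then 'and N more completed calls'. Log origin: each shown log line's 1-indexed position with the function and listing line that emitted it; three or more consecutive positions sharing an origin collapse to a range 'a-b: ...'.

Answer: the defect is in screen_input at line 2.
The tell: Everything matches until log position 6, which reads 'driver got 0' in place of 'recursing at 4 carrying 0'.
Call chain: main.
First divergence: at position 6 the run shows 'driver got 0' where the working version logs 'recursing at 4 carrying 0'.
Intended log window:
  4: leaving count_flags with 4
  5: intermediate pair 4, 4
  6: recursing at 4 carrying 0
  7: recursing at 3 carrying 4
Execution walk:
  count_flags([11, 6, 10, 8, 8, 12, 4]) -> 4  [called from scan_readings, line 18]
  screen_input(4, 0) -> 0  [called from scan_readings, line 21]
  scan_readings([11, 6, 10, 8, 8, 12, 4]) -> 0  [called from main, line 27]
Log origin:
  1: logged in main at line 26
  2: logged in scan_readings at line 17
  3: logged in count_flags at line 8
  4: logged in count_flags at line 13
  5: logged in scan_readings at line 20
  6: logged in main at line 28
A correct fix: line 2: replace `>` with `<=`.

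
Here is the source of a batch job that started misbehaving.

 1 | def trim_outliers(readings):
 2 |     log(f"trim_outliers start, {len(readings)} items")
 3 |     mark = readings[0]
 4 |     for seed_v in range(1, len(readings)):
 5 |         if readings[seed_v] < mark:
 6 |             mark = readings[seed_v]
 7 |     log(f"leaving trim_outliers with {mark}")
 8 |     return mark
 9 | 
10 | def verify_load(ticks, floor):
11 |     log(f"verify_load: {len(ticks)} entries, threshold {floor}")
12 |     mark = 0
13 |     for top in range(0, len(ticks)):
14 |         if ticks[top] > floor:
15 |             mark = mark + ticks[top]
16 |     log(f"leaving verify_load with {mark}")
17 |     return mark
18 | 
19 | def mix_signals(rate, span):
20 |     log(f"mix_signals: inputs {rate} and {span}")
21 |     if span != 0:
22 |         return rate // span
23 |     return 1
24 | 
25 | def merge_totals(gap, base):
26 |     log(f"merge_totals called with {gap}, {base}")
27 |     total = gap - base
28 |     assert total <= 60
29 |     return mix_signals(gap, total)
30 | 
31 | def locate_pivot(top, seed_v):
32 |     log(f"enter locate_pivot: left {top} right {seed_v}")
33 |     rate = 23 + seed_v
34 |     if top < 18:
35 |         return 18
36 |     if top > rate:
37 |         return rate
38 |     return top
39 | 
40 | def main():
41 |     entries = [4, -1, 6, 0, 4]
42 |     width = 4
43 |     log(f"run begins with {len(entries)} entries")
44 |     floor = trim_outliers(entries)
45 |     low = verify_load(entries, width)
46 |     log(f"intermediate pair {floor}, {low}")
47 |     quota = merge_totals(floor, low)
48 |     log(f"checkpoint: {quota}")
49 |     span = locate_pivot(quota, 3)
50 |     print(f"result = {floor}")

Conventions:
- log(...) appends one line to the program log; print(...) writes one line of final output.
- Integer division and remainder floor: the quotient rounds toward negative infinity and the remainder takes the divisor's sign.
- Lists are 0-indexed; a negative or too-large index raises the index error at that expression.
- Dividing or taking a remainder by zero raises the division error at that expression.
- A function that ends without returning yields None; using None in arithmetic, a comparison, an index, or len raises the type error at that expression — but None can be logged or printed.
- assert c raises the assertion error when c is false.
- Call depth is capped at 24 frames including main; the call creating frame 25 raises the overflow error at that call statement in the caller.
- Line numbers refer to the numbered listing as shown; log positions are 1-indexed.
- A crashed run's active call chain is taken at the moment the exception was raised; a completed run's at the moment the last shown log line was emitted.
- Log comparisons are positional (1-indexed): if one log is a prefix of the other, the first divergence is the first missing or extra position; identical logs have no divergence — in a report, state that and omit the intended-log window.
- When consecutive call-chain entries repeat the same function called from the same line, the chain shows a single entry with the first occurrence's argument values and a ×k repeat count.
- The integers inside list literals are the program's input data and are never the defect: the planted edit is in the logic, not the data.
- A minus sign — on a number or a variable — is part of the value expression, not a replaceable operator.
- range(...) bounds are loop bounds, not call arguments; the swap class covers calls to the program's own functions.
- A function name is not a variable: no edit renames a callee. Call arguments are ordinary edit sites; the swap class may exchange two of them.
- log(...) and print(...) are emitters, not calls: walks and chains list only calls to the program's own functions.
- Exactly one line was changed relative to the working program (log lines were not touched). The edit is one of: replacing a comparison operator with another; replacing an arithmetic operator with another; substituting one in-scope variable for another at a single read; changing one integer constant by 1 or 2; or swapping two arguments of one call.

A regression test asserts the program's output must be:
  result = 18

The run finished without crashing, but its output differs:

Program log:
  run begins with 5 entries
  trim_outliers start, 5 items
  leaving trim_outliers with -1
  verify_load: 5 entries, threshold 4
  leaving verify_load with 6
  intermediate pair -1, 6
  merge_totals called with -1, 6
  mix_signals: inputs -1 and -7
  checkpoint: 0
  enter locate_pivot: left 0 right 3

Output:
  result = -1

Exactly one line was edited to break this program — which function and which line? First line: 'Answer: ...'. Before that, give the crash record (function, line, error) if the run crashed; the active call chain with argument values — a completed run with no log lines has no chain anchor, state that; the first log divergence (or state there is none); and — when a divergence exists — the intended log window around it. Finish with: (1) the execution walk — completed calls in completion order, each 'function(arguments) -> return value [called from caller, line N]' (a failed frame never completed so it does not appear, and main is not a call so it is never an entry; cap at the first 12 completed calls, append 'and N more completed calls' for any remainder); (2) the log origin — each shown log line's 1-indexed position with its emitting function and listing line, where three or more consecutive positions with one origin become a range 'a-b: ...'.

Answer: the defect is in main at line 50.
Key observation: Log streams are identical — the defect surfaces only in the printed output.
Call chain: main -> locate_pivot(0, 3) (called at line 49).
First divergence: there is none — every log position agrees.
Execution walk:
  trim_outliers([4, -1, 6, 0, 4]) -> -1  [called from main, line 44]
  verify_load([4, -1, 6, 0, 4], 4) -> 6  [called from main, line 45]
  mix_signals(-1, -7) -> 0  [called from merge_totals, line 29]
  merge_totals(-1, 6) -> 0  [called from main, line 47]
  locate_pivot(0, 3) -> 18  [called from main, line 49]
Log origin:
  1: emitted by main (line 43)
  2: emitted by trim_outliers (line 2)
  3: emitted by trim_outliers (line 7)
  4: emitted by verify_load (line 11)
  5: emitted by verify_load (line 16)
  6: emitted by main (line 46)
  7: emitted by merge_totals (line 26)
  8: emitted by mix_signals (line 20)
  9: emitted by main (line 48)
  10: emitted by locate_pivot (line 32)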